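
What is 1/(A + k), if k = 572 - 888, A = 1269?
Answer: 1/953 ≈ 0.0010493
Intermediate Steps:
k = -316
1/(A + k) = 1/(1269 - 316) = 1/953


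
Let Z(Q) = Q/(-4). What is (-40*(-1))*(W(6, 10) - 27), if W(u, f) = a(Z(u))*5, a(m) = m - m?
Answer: -1080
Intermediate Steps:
Z(Q) = -Q/4 (Z(Q) = Q*(-¼) = -Q/4)
a(m) = 0
W(u, f) = 0 (W(u, f) = 0*5 = 0)
(-40*(-1))*(W(6, 10) - 27) = (-40*(-1))*(0 - 27) = 40*(-27) = -1080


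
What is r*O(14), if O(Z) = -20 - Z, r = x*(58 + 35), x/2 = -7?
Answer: 44268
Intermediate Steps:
x = -14 (x = 2*(-7) = -14)
r = -1302 (r = -14*(58 + 35) = -14*93 = -1302)
r*O(14) = -1302*(-20 - 1*14) = -1302*(-20 - 14) = -1302*(-34) = 44268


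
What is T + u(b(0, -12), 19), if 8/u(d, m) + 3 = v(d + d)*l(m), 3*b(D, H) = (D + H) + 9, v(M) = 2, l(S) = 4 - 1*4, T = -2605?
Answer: -7823/3 ≈ -2607.7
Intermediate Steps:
l(S) = 0 (l(S) = 4 - 4 = 0)
b(D, H) = 3 + D/3 + H/3 (b(D, H) = ((D + H) + 9)/3 = (9 + D + H)/3 = 3 + D/3 + H/3)
u(d, m) = -8/3 (u(d, m) = 8/(-3 + 2*0) = 8/(-3 + 0) = 8/(-3) = 8*(-1/3) = -8/3)
T + u(b(0, -12), 19) = -2605 - 8/3 = -7823/3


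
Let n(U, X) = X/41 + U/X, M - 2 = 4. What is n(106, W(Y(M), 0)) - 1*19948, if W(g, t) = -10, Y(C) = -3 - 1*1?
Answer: -4091563/205 ≈ -19959.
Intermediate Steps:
M = 6 (M = 2 + 4 = 6)
Y(C) = -4 (Y(C) = -3 - 1 = -4)
n(U, X) = X/41 + U/X (n(U, X) = X*(1/41) + U/X = X/41 + U/X)
n(106, W(Y(M), 0)) - 1*19948 = ((1/41)*(-10) + 106/(-10)) - 1*19948 = (-10/41 + 106*(-⅒)) - 19948 = (-10/41 - 53/5) - 19948 = -2223/205 - 19948 = -4091563/205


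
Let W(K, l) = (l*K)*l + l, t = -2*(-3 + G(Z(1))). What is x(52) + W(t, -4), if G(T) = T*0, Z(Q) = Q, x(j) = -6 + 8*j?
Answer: 502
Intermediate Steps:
G(T) = 0
t = 6 (t = -2*(-3 + 0) = -2*(-3) = 6)
W(K, l) = l + K*l² (W(K, l) = (K*l)*l + l = K*l² + l = l + K*l²)
x(52) + W(t, -4) = (-6 + 8*52) - 4*(1 + 6*(-4)) = (-6 + 416) - 4*(1 - 24) = 410 - 4*(-23) = 410 + 92 = 502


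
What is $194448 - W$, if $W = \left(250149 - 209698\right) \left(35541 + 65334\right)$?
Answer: $-4080300177$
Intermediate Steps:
$W = 4080494625$ ($W = 40451 \cdot 100875 = 4080494625$)
$194448 - W = 194448 - 4080494625 = -4080300177$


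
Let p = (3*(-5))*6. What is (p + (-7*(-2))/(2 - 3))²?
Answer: 10816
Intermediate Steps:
p = -90 (p = -15*6 = -90)
(p + (-7*(-2))/(2 - 3))² = (-90 + (-7*(-2))/(2 - 3))² = (-90 + 14/(-1))² = (-90 + 14*(-1))² = (-90 - 14)² = (-104)² = 10816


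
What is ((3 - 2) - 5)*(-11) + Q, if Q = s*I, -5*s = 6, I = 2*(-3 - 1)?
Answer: 268/5 ≈ 53.600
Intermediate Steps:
I = -8 (I = 2*(-4) = -8)
s = -6/5 (s = -⅕*6 = -6/5 ≈ -1.2000)
Q = 48/5 (Q = -6/5*(-8) = 48/5 ≈ 9.6000)
((3 - 2) - 5)*(-11) + Q = ((3 - 2) - 5)*(-11) + 48/5 = (1 - 5)*(-11) + 48/5 = -4*(-11) + 48/5 = 44 + 48/5 = 268/5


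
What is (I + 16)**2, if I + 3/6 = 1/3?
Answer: 9025/36 ≈ 250.69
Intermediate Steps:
I = -1/6 (I = -1/2 + 1/3 = -1/6 ≈ -0.16667)
(I + 16)**2 = (-1/6 + 16)**2 = (95/6)**2 = 9025/36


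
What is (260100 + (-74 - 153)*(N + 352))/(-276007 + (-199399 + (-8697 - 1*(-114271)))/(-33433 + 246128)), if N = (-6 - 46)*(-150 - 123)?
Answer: 64708114772/5870540269 ≈ 11.023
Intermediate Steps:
N = 14196 (N = -52*(-273) = 14196)
(260100 + (-74 - 153)*(N + 352))/(-276007 + (-199399 + (-8697 - 1*(-114271)))/(-33433 + 246128)) = (260100 + (-74 - 153)*(14196 + 352))/(-276007 + (-199399 + (-8697 - 1*(-114271)))/(-33433 + 246128)) = (260100 - 227*14548)/(-276007 + (-199399 + (-8697 + 114271))/212695) = (260100 - 3302396)/(-276007 + (-199399 + 105574)*(1/212695)) = -3042296/(-276007 - 93825*1/212695) = -3042296/(-276007 - 18765/42539) = -3042296/(-11741080538/42539) = -3042296*(-42539/11741080538) = 64708114772/5870540269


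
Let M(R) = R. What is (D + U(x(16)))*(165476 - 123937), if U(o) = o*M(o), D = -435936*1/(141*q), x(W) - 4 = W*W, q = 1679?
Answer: 221584540318032/78913 ≈ 2.8080e+9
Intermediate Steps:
x(W) = 4 + W² (x(W) = 4 + W*W = 4 + W²)
D = -145312/78913 (D = -435936/(141*1679) = -435936/236739 = -435936*1/236739 = -145312/78913 ≈ -1.8414)
U(o) = o² (U(o) = o*o = o²)
(D + U(x(16)))*(165476 - 123937) = (-145312/78913 + (4 + 16²)²)*(165476 - 123937) = (-145312/78913 + (4 + 256)²)*41539 = (-145312/78913 + 260²)*41539 = (-145312/78913 + 67600)*41539 = (5334373488/78913)*41539 = 221584540318032/78913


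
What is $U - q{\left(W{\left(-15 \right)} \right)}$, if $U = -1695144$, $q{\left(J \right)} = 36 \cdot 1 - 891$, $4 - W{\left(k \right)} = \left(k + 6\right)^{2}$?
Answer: $-1694289$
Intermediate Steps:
$W{\left(k \right)} = 4 - \left(6 + k\right)^{2}$ ($W{\left(k \right)} = 4 - \left(k + 6\right)^{2} = 4 - \left(6 + k\right)^{2}$)
$q{\left(J \right)} = -855$ ($q{\left(J \right)} = 36 - 891 = -855$)
$U - q{\left(W{\left(-15 \right)} \right)} = -1695144 - -855 = -1695144 + 855 = -1694289$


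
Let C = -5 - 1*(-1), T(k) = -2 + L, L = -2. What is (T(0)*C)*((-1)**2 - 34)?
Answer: -528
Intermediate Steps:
T(k) = -4 (T(k) = -2 - 2 = -4)
C = -4 (C = -5 + 1 = -4)
(T(0)*C)*((-1)**2 - 34) = (-4*(-4))*((-1)**2 - 34) = 16*(1 - 34) = 16*(-33) = -528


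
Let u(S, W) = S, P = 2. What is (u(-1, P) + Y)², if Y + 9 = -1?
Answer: 121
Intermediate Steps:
Y = -10 (Y = -9 - 1 = -10)
(u(-1, P) + Y)² = (-1 - 10)² = (-11)² = 121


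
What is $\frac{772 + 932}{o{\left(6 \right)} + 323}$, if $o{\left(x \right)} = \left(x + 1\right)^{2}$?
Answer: $\frac{142}{31} \approx 4.5806$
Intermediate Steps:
$o{\left(x \right)} = \left(1 + x\right)^{2}$
$\frac{772 + 932}{o{\left(6 \right)} + 323} = \frac{772 + 932}{\left(1 + 6\right)^{2} + 323} = \frac{1}{7^{2} + 323} \cdot 1704 = \frac{1}{49 + 323} \cdot 1704 = \frac{1}{372} \cdot 1704 = \frac{142}{31}$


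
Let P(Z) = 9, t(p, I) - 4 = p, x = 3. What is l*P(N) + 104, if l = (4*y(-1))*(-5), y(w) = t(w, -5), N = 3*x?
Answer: -436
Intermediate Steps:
N = 9 (N = 3*3 = 9)
t(p, I) = 4 + p
y(w) = 4 + w
l = -60 (l = (4*(4 - 1))*(-5) = (4*3)*(-5) = 12*(-5) = -60)
l*P(N) + 104 = -60*9 + 104 = -540 + 104 = -436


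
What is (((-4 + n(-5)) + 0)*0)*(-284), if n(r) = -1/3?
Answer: 0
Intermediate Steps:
n(r) = -⅓ (n(r) = -1*⅓ = -⅓)
(((-4 + n(-5)) + 0)*0)*(-284) = (((-4 - ⅓) + 0)*0)*(-284) = ((-13/3 + 0)*0)*(-284) = -13/3*0*(-284) = 0*(-284) = 0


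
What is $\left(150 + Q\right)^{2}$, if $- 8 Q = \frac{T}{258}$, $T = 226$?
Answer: $\frac{23928067969}{1065024} \approx 22467.0$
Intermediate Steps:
$Q = - \frac{113}{1032}$ ($Q = - \frac{226 \cdot \frac{1}{258}}{8} = \left(- \frac{1}{8}\right) \frac{113}{129} = - \frac{113}{1032} \approx -0.1095$)
$\left(150 + Q\right)^{2} = \left(150 - \frac{113}{1032}\right)^{2} = \left(\frac{154687}{1032}\right)^{2} = \frac{23928067969}{1065024}$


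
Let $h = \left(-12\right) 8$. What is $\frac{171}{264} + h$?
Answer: $- \frac{8391}{88} \approx -95.352$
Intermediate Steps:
$h = -96$
$\frac{171}{264} + h = \frac{171}{264} - 96 = 171 \cdot \frac{1}{264} - 96 = \frac{57}{88} - 96 = - \frac{8391}{88}$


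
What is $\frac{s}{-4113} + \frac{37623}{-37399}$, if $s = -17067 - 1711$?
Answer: $\frac{547535023}{153822087} \approx 3.5595$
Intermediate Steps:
$s = -18778$
$\frac{s}{-4113} + \frac{37623}{-37399} = - \frac{18778}{-4113} + \frac{37623}{-37399} = \left(-18778\right) \left(- \frac{1}{4113}\right) + 37623 \left(- \frac{1}{37399}\right) = \frac{18778}{4113} - \frac{37623}{37399} = \frac{547535023}{153822087}$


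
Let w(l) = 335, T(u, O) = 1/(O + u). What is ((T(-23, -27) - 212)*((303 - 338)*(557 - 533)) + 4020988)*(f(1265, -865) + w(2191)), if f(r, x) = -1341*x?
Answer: 4872198093440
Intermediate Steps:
((T(-23, -27) - 212)*((303 - 338)*(557 - 533)) + 4020988)*(f(1265, -865) + w(2191)) = ((1/(-27 - 23) - 212)*((303 - 338)*(557 - 533)) + 4020988)*(-1341*(-865) + 335) = ((1/(-50) - 212)*(-35*24) + 4020988)*(1159965 + 335) = ((-1/50 - 212)*(-840) + 4020988)*1160300 = (-10601/50*(-840) + 4020988)*1160300 = (890484/5 + 4020988)*1160300 = (20995424/5)*1160300 = 4872198093440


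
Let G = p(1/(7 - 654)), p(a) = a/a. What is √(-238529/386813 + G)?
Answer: 6*√1593282747/386813 ≈ 0.61915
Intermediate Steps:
p(a) = 1
G = 1
√(-238529/386813 + G) = √(-238529/386813 + 1) = √(148284/386813) = 6*√1593282747/386813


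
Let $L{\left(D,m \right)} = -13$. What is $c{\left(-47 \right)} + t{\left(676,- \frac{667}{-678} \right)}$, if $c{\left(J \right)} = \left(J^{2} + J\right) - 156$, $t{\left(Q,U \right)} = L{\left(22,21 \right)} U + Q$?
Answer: $\frac{1809725}{678} \approx 2669.2$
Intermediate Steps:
$t{\left(Q,U \right)} = Q - 13 U$ ($t{\left(Q,U \right)} = - 13 U + Q = Q - 13 U$)
$c{\left(J \right)} = -156 + J + J^{2}$ ($c{\left(J \right)} = \left(J + J^{2}\right) - 156 = -156 + J + J^{2}$)
$c{\left(-47 \right)} + t{\left(676,- \frac{667}{-678} \right)} = \left(-156 - 47 + \left(-47\right)^{2}\right) + \left(676 - 13 \left(- \frac{667}{-678}\right)\right) = \left(-156 - 47 + 2209\right) + \left(676 - 13 \left(\left(-667\right) \left(- \frac{1}{678}\right)\right)\right) = 2006 + \left(676 - \frac{8671}{678}\right) = 2006 + \frac{449657}{678} = \frac{1809725}{678}$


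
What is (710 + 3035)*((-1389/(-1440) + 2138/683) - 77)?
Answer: -17902007039/65568 ≈ -2.7303e+5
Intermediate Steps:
(710 + 3035)*((-1389/(-1440) + 2138/683) - 77) = 3745*((-1389*(-1/1440) + 2138*(1/683)) - 77) = 3745*((463/480 + 2138/683) - 77) = 3745*(1342469/327840 - 77) = 3745*(-23901211/327840) = -17902007039/65568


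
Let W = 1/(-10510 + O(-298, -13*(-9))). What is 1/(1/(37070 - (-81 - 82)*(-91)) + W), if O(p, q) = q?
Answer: -231109141/11844 ≈ -19513.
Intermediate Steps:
W = -1/10393 (W = 1/(-10510 - 13*(-9)) = 1/(-10510 + 117) = 1/(-10393) = -1/10393 ≈ -9.6219e-5)
1/(1/(37070 - (-81 - 82)*(-91)) + W) = 1/(1/(37070 - (-81 - 82)*(-91)) - 1/10393) = 1/(1/(37070 - (-163)*(-91)) - 1/10393) = 1/(1/(37070 - 1*14833) - 1/10393) = 1/(1/(37070 - 14833) - 1/10393) = 1/(1/22237 - 1/10393) = 1/(-11844/231109141) = -231109141/11844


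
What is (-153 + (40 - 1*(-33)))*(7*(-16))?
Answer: 8960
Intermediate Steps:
(-153 + (40 - 1*(-33)))*(7*(-16)) = (-153 + (40 + 33))*(-112) = (-153 + 73)*(-112) = -80*(-112) = 8960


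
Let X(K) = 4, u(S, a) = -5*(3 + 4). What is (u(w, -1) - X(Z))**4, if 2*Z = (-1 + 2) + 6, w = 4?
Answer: 2313441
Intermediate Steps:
u(S, a) = -35 (u(S, a) = -5*7 = -35)
Z = 7/2 (Z = ((-1 + 2) + 6)/2 = (1 + 6)/2 = (1/2)*7 = 7/2 ≈ 3.5000)
(u(w, -1) - X(Z))**4 = (-35 - 1*4)**4 = (-35 - 4)**4 = (-39)**4 = 2313441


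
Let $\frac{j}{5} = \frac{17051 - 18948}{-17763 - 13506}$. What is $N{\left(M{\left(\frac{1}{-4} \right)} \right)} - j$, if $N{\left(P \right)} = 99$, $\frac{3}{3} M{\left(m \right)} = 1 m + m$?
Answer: $\frac{440878}{4467} \approx 98.697$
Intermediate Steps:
$M{\left(m \right)} = 2 m$ ($M{\left(m \right)} = 1 m + m = m + m = 2 m$)
$j = \frac{1355}{4467}$ ($j = 5 \frac{17051 - 18948}{-17763 - 13506} = 5 \left(- \frac{1897}{-31269}\right) = 5 \left(\left(-1897\right) \left(- \frac{1}{31269}\right)\right) = 5 \cdot \frac{271}{4467} = \frac{1355}{4467} \approx 0.30334$)
$N{\left(M{\left(\frac{1}{-4} \right)} \right)} - j = 99 - \frac{1355}{4467} = \frac{440878}{4467}$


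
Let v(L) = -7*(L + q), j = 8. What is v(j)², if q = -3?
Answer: 1225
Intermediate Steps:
v(L) = 21 - 7*L (v(L) = -7*(L - 3) = -7*(-3 + L) = 21 - 7*L)
v(j)² = (21 - 7*8)² = (21 - 56)² = (-35)² = 1225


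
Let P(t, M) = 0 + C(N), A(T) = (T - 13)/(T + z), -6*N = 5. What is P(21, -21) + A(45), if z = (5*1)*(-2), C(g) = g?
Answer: 17/210 ≈ 0.080952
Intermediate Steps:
N = -5/6 (N = -1/6*5 = -5/6 ≈ -0.83333)
z = -10 (z = 5*(-2) = -10)
A(T) = (-13 + T)/(-10 + T) (A(T) = (T - 13)/(T - 10) = (-13 + T)/(-10 + T))
P(t, M) = -5/6 (P(t, M) = 0 - 5/6 = -5/6)
P(21, -21) + A(45) = -5/6 + (-13 + 45)/(-10 + 45) = -5/6 + 32/35 = 17/210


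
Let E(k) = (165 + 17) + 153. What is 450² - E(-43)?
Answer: 202165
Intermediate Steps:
E(k) = 335 (E(k) = 182 + 153 = 335)
450² - E(-43) = 450² - 1*335 = 202500 - 335 = 202165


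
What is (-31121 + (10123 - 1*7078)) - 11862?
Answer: -39938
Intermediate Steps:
(-31121 + (10123 - 1*7078)) - 11862 = (-31121 + (10123 - 7078)) - 11862 = (-31121 + 3045) - 11862 = -28076 - 11862 = -39938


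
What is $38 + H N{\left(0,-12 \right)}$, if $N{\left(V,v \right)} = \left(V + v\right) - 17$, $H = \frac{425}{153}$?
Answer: $- \frac{383}{9} \approx -42.556$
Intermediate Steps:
$H = \frac{25}{9}$ ($H = 425 \cdot \frac{1}{153} = \frac{25}{9} \approx 2.7778$)
$N{\left(V,v \right)} = -17 + V + v$
$38 + H N{\left(0,-12 \right)} = 38 + \frac{25 \left(-17 + 0 - 12\right)}{9} = 38 + \frac{25}{9} \left(-29\right) = 38 - \frac{725}{9} = - \frac{383}{9}$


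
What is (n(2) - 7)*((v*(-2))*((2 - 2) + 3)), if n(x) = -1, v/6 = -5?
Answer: -1440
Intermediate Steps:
v = -30 (v = 6*(-5) = -30)
(n(2) - 7)*((v*(-2))*((2 - 2) + 3)) = (-1 - 7)*((-30*(-2))*((2 - 2) + 3)) = -480*(0 + 3) = -480*3 = -8*180 = -1440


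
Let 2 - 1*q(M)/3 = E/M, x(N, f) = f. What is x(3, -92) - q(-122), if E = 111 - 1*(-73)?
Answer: -6254/61 ≈ -102.52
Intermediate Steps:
E = 184 (E = 111 + 73 = 184)
q(M) = 6 - 552/M
x(3, -92) - q(-122) = -92 - (6 - 552/(-122)) = -92 - (6 - 552*(-1/122)) = -92 - (6 + 276/61) = -92 - 1*642/61 = -92 - 642/61 = -6254/61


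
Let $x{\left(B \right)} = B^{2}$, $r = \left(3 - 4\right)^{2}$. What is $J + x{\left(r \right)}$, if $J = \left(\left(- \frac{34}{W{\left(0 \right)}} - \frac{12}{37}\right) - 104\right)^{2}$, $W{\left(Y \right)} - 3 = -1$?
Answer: $\frac{20152490}{1369} \approx 14721.0$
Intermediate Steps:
$W{\left(Y \right)} = 2$ ($W{\left(Y \right)} = 3 - 1 = 2$)
$r = 1$ ($r = \left(-1\right)^{2} = 1$)
$J = \frac{20151121}{1369}$ ($J = \left(\left(- \frac{34}{2} - \frac{12}{37}\right) - 104\right)^{2} = \left(\left(\left(-34\right) \frac{1}{2} - \frac{12}{37}\right) - 104\right)^{2} = \left(\left(-17 - \frac{12}{37}\right) - 104\right)^{2} = \left(- \frac{641}{37} - 104\right)^{2} = \left(- \frac{4489}{37}\right)^{2} = \frac{20151121}{1369} \approx 14720.0$)
$J + x{\left(r \right)} = \frac{20151121}{1369} + 1^{2} = \frac{20151121}{1369} + 1 = \frac{20152490}{1369}$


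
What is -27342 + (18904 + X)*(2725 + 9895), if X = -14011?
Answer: 61722318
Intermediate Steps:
-27342 + (18904 + X)*(2725 + 9895) = -27342 + (18904 - 14011)*(2725 + 9895) = -27342 + 4893*12620 = -27342 + 61749660 = 61722318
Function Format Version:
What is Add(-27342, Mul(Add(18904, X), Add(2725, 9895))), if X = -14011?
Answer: 61722318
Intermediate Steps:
Add(-27342, Mul(Add(18904, X), Add(2725, 9895))) = Add(-27342, Mul(Add(18904, -14011), Add(2725, 9895))) = Add(-27342, Mul(4893, 12620)) = Add(-27342, 61749660) = 61722318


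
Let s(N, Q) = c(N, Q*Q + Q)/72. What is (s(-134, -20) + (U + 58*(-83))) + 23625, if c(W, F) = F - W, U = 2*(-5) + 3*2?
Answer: 677309/36 ≈ 18814.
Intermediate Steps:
U = -4 (U = -10 + 6 = -4)
s(N, Q) = -N/72 + Q/72 + Q²/72 (s(N, Q) = ((Q*Q + Q) - N)/72 = ((Q² + Q) - N)*(1/72) = ((Q + Q²) - N)*(1/72) = (Q + Q² - N)*(1/72) = -N/72 + Q/72 + Q²/72)
(s(-134, -20) + (U + 58*(-83))) + 23625 = ((-1/72*(-134) + (1/72)*(-20)*(1 - 20)) + (-4 + 58*(-83))) + 23625 = ((67/36 + (1/72)*(-20)*(-19)) + (-4 - 4814)) + 23625 = ((67/36 + 95/18) - 4818) + 23625 = (257/36 - 4818) + 23625 = -173191/36 + 23625 = 677309/36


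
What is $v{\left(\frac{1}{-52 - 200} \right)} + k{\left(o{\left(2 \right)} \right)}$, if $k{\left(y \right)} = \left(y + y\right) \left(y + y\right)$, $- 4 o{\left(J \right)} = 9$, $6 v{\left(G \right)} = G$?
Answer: $\frac{30617}{1512} \approx 20.249$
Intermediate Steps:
$v{\left(G \right)} = \frac{G}{6}$
$o{\left(J \right)} = - \frac{9}{4}$ ($o{\left(J \right)} = \left(- \frac{1}{4}\right) 9 = - \frac{9}{4}$)
$k{\left(y \right)} = 4 y^{2}$ ($k{\left(y \right)} = 2 y 2 y = 4 y^{2}$)
$v{\left(\frac{1}{-52 - 200} \right)} + k{\left(o{\left(2 \right)} \right)} = \frac{1}{6 \left(-52 - 200\right)} + 4 \left(- \frac{9}{4}\right)^{2} = \frac{1}{6 \left(-252\right)} + 4 \cdot \frac{81}{16} = \frac{1}{6} \left(- \frac{1}{252}\right) + \frac{81}{4} = - \frac{1}{1512} + \frac{81}{4} = \frac{30617}{1512}$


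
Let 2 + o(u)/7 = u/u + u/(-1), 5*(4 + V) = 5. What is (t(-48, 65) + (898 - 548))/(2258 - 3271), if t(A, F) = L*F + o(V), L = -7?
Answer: 91/1013 ≈ 0.089832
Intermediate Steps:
V = -3 (V = -4 + (1/5)*5 = -4 + 1 = -3)
o(u) = -7 - 7*u (o(u) = -14 + 7*(u/u + u/(-1)) = -14 + 7*(1 + u*(-1)) = -14 + 7*(1 - u) = -14 + (7 - 7*u) = -7 - 7*u)
t(A, F) = 14 - 7*F (t(A, F) = -7*F + (-7 - 7*(-3)) = -7*F + (-7 + 21) = -7*F + 14 = 14 - 7*F)
(t(-48, 65) + (898 - 548))/(2258 - 3271) = ((14 - 7*65) + (898 - 548))/(2258 - 3271) = ((14 - 455) + 350)/(-1013) = (-441 + 350)*(-1/1013) = -91*(-1/1013) = 91/1013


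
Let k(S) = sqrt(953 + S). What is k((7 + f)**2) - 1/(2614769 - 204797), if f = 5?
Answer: -1/2409972 + sqrt(1097) ≈ 33.121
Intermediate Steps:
k((7 + f)**2) - 1/(2614769 - 204797) = sqrt(953 + (7 + 5)**2) - 1/(2614769 - 204797) = sqrt(953 + 12**2) - 1/2409972 = sqrt(953 + 144) - 1*1/2409972 = sqrt(1097) - 1/2409972 = -1/2409972 + sqrt(1097)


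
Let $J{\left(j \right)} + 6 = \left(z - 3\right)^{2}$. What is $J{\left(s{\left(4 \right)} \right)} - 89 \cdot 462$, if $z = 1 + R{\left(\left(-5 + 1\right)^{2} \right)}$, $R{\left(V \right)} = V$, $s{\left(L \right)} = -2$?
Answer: $-40928$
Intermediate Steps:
$z = 17$ ($z = 1 + \left(-5 + 1\right)^{2} = 1 + \left(-4\right)^{2} = 1 + 16 = 17$)
$J{\left(j \right)} = 190$ ($J{\left(j \right)} = -6 + \left(17 - 3\right)^{2} = -6 + 14^{2} = -6 + 196 = 190$)
$J{\left(s{\left(4 \right)} \right)} - 89 \cdot 462 = 190 - 89 \cdot 462 = 190 - 41118 = -40928$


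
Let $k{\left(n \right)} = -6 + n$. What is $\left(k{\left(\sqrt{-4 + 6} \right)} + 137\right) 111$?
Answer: $14541 + 111 \sqrt{2} \approx 14698.0$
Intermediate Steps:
$\left(k{\left(\sqrt{-4 + 6} \right)} + 137\right) 111 = \left(\left(-6 + \sqrt{-4 + 6}\right) + 137\right) 111 = \left(\left(-6 + \sqrt{2}\right) + 137\right) 111 = \left(131 + \sqrt{2}\right) 111 = 14541 + 111 \sqrt{2}$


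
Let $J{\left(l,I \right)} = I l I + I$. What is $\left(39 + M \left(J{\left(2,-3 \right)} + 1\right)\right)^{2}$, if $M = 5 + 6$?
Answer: $46225$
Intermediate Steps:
$M = 11$
$J{\left(l,I \right)} = I + l I^{2}$ ($J{\left(l,I \right)} = l I^{2} + I = I + l I^{2}$)
$\left(39 + M \left(J{\left(2,-3 \right)} + 1\right)\right)^{2} = \left(39 + 11 \left(- 3 \left(1 - 6\right) + 1\right)\right)^{2} = \left(39 + 11 \left(\left(-3\right) \left(-5\right) + 1\right)\right)^{2} = \left(39 + 11 \left(15 + 1\right)\right)^{2} = \left(39 + 11 \cdot 16\right)^{2} = \left(39 + 176\right)^{2} = 215^{2} = 46225$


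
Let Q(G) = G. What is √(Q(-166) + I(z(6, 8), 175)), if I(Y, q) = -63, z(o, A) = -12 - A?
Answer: I*√229 ≈ 15.133*I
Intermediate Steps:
√(Q(-166) + I(z(6, 8), 175)) = √(-166 - 63) = √(-229) = I*√229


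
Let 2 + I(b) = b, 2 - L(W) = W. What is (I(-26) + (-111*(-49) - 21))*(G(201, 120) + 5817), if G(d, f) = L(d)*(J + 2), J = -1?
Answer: 30281020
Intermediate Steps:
L(W) = 2 - W
G(d, f) = 2 - d (G(d, f) = (2 - d)*(-1 + 2) = (2 - d)*1 = 2 - d)
I(b) = -2 + b
(I(-26) + (-111*(-49) - 21))*(G(201, 120) + 5817) = ((-2 - 26) + (-111*(-49) - 21))*((2 - 1*201) + 5817) = (-28 + (5439 - 21))*((2 - 201) + 5817) = (-28 + 5418)*(-199 + 5817) = 5390*5618 = 30281020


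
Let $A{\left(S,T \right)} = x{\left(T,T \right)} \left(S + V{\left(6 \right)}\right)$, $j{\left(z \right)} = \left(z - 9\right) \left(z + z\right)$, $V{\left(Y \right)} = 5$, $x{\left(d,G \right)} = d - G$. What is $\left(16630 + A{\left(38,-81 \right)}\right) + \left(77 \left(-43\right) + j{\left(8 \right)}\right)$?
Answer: $13303$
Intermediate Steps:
$j{\left(z \right)} = 2 z \left(-9 + z\right)$ ($j{\left(z \right)} = \left(-9 + z\right) 2 z = 2 z \left(-9 + z\right)$)
$A{\left(S,T \right)} = 0$ ($A{\left(S,T \right)} = \left(T - T\right) \left(S + 5\right) = 0 \left(5 + S\right) = 0$)
$\left(16630 + A{\left(38,-81 \right)}\right) + \left(77 \left(-43\right) + j{\left(8 \right)}\right) = \left(16630 + 0\right) + \left(77 \left(-43\right) + 2 \cdot 8 \left(-9 + 8\right)\right) = 16630 - \left(3311 - -16\right) = 16630 - 3327 = 13303$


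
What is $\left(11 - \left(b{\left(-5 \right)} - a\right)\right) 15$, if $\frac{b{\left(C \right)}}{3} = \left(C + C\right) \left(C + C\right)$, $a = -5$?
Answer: $-4410$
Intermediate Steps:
$b{\left(C \right)} = 12 C^{2}$ ($b{\left(C \right)} = 3 \left(C + C\right) \left(C + C\right) = 3 \cdot 2 C 2 C = 3 \cdot 4 C^{2} = 12 C^{2}$)
$\left(11 - \left(b{\left(-5 \right)} - a\right)\right) 15 = \left(11 - \left(12 \left(-5\right)^{2} - -5\right)\right) 15 = \left(11 - \left(12 \cdot 25 + 5\right)\right) 15 = \left(11 - \left(300 + 5\right)\right) 15 = \left(11 - 305\right) 15 = \left(-294\right) 15 = -4410$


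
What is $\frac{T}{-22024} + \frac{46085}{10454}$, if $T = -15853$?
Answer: $\frac{590351651}{115119448} \approx 5.1282$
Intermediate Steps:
$\frac{T}{-22024} + \frac{46085}{10454} = - \frac{15853}{-22024} + \frac{46085}{10454} = \left(-15853\right) \left(- \frac{1}{22024}\right) + 46085 \cdot \frac{1}{10454} = \frac{15853}{22024} + \frac{46085}{10454} = \frac{590351651}{115119448}$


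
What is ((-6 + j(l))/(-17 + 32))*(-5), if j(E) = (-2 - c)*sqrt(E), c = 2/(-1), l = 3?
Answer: 2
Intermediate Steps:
c = -2 (c = 2*(-1) = -2)
j(E) = 0 (j(E) = (-2 - 1*(-2))*sqrt(E) = (-2 + 2)*sqrt(E) = 0*sqrt(E) = 0)
((-6 + j(l))/(-17 + 32))*(-5) = ((-6 + 0)/(-17 + 32))*(-5) = -6/15*(-5) = -6*1/15*(-5) = -2/5*(-5) = 2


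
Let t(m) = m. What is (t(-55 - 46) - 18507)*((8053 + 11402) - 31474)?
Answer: 223649552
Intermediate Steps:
(t(-55 - 46) - 18507)*((8053 + 11402) - 31474) = ((-55 - 46) - 18507)*((8053 + 11402) - 31474) = (-101 - 18507)*(19455 - 31474) = -18608*(-12019) = 223649552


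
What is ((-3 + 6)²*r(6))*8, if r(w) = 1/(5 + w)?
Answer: 72/11 ≈ 6.5455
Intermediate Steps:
((-3 + 6)²*r(6))*8 = ((-3 + 6)²/(5 + 6))*8 = (3²/11)*8 = (9*(1/11))*8 = (9/11)*8 = 72/11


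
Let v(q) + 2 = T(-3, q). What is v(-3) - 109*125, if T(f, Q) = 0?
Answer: -13627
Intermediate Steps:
v(q) = -2 (v(q) = -2 + 0 = -2)
v(-3) - 109*125 = -2 - 109*125 = -2 - 13625 = -13627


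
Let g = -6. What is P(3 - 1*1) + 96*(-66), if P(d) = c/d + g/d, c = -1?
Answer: -12679/2 ≈ -6339.5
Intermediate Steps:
P(d) = -7/d (P(d) = -1/d - 6/d = -7/d)
P(3 - 1*1) + 96*(-66) = -7/(3 - 1*1) + 96*(-66) = -7/(3 - 1) - 6336 = -7/2 - 6336 = -12679/2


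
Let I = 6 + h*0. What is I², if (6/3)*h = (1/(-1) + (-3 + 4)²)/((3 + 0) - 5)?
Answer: 36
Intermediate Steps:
h = 0 (h = ((1/(-1) + (-3 + 4)²)/((3 + 0) - 5))/2 = ((-1 + 1²)/(3 - 5))/2 = ((-1 + 1)/(-2))/2 = (0*(-½))/2 = (½)*0 = 0)
I = 6 (I = 6 + 0*0 = 6 + 0 = 6)
I² = 6² = 36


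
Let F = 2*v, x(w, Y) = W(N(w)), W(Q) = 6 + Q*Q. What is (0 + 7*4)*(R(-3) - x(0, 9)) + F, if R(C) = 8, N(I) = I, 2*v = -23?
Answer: 33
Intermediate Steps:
v = -23/2 (v = (½)*(-23) = -23/2 ≈ -11.500)
W(Q) = 6 + Q²
x(w, Y) = 6 + w²
F = -23 (F = 2*(-23/2) = -23)
(0 + 7*4)*(R(-3) - x(0, 9)) + F = (0 + 7*4)*(8 - (6 + 0²)) - 23 = (0 + 28)*(8 - (6 + 0)) - 23 = 28*(8 - 1*6) - 23 = 28*(8 - 6) - 23 = 28*2 - 23 = 56 - 23 = 33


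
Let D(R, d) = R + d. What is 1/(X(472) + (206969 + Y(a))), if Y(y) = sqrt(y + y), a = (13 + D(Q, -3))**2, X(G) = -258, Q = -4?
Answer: 206711/42729437449 - 6*sqrt(2)/42729437449 ≈ 4.8375e-6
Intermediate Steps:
a = 36 (a = (13 + (-4 - 3))**2 = (13 - 7)**2 = 6**2 = 36)
Y(y) = sqrt(2)*sqrt(y) (Y(y) = sqrt(2*y) = sqrt(2)*sqrt(y))
1/(X(472) + (206969 + Y(a))) = 1/(-258 + (206969 + sqrt(2)*sqrt(36))) = 1/(-258 + (206969 + sqrt(2)*6)) = 1/(-258 + (206969 + 6*sqrt(2))) = 1/(206711 + 6*sqrt(2))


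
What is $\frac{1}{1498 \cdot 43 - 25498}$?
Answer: $\frac{1}{38916} \approx 2.5696 \cdot 10^{-5}$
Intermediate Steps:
$\frac{1}{1498 \cdot 43 - 25498} = \frac{1}{64414 - 25498} = \frac{1}{38916}$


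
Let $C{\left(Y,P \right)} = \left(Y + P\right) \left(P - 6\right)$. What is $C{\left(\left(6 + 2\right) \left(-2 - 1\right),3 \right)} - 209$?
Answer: $-146$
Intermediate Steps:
$C{\left(Y,P \right)} = \left(-6 + P\right) \left(P + Y\right)$ ($C{\left(Y,P \right)} = \left(P + Y\right) \left(-6 + P\right) = \left(-6 + P\right) \left(P + Y\right)$)
$C{\left(\left(6 + 2\right) \left(-2 - 1\right),3 \right)} - 209 = \left(3^{2} - 18 - 6 \left(6 + 2\right) \left(-2 - 1\right) + 3 \left(6 + 2\right) \left(-2 - 1\right)\right) - 209 = \left(9 - 18 - 6 \cdot 8 \left(-3\right) + 3 \cdot 8 \left(-3\right)\right) - 209 = \left(9 - 18 - -144 + 3 \left(-24\right)\right) - 209 = \left(9 - 18 + 144 - 72\right) - 209 = 63 - 209 = -146$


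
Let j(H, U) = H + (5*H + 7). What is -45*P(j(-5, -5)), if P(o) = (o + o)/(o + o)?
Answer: -45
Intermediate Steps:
j(H, U) = 7 + 6*H (j(H, U) = H + (7 + 5*H) = 7 + 6*H)
P(o) = 1 (P(o) = (2*o)/((2*o)) = (2*o)*(1/(2*o)) = 1)
-45*P(j(-5, -5)) = -45*1 = -45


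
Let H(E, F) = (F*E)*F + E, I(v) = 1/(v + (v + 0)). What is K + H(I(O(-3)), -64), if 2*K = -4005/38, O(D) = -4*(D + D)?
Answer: 29783/912 ≈ 32.657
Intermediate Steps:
O(D) = -8*D
I(v) = 1/(2*v) (I(v) = 1/(v + v) = 1/(2*v))
H(E, F) = E + E*F² (H(E, F) = (E*F)*F + E = E*F² + E = E + E*F²)
K = -4005/76 (K = (-4005/38)/2 = (-4005*1/38)/2 = (½)*(-4005/38) = -4005/76 ≈ -52.697)
K + H(I(O(-3)), -64) = -4005/76 + (1/(2*((-8*(-3)))))*(1 + (-64)²) = -4005/76 + ((½)/24)*(1 + 4096) = -4005/76 + ((½)*(1/24))*4097 = -4005/76 + (1/48)*4097 = -4005/76 + 4097/48 = 29783/912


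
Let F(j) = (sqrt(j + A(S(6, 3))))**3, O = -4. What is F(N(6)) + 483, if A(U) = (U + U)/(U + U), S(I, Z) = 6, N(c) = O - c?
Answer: 483 - 27*I ≈ 483.0 - 27.0*I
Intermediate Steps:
N(c) = -4 - c
A(U) = 1 (A(U) = (2*U)/((2*U)) = (2*U)*(1/(2*U)) = 1)
F(j) = (1 + j)**(3/2) (F(j) = (sqrt(j + 1))**3 = (sqrt(1 + j))**3 = (1 + j)**(3/2))
F(N(6)) + 483 = (1 + (-4 - 1*6))**(3/2) + 483 = (1 + (-4 - 6))**(3/2) + 483 = (1 - 10)**(3/2) + 483 = (-9)**(3/2) + 483 = -27*I + 483 = 483 - 27*I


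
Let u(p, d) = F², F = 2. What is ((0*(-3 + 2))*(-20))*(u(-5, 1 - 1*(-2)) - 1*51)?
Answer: 0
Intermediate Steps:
u(p, d) = 4 (u(p, d) = 2² = 4)
((0*(-3 + 2))*(-20))*(u(-5, 1 - 1*(-2)) - 1*51) = ((0*(-3 + 2))*(-20))*(4 - 1*51) = ((0*(-1))*(-20))*(4 - 51) = (0*(-20))*(-47) = 0*(-47) = 0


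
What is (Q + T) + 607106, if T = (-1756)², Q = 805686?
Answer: 4496328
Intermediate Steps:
T = 3083536
(Q + T) + 607106 = (805686 + 3083536) + 607106 = 3889222 + 607106 = 4496328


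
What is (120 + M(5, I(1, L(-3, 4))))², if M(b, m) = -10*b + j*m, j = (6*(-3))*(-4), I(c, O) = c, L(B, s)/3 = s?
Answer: 20164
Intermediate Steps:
L(B, s) = 3*s
j = 72 (j = -18*(-4) = 72)
M(b, m) = -10*b + 72*m
(120 + M(5, I(1, L(-3, 4))))² = (120 + (-10*5 + 72*1))² = (120 + (-50 + 72))² = (120 + 22)² = 142² = 20164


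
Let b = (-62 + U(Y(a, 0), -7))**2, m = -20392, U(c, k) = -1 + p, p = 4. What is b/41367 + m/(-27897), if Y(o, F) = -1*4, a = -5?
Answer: 104518369/128223911 ≈ 0.81512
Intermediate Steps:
Y(o, F) = -4
U(c, k) = 3 (U(c, k) = -1 + 4 = 3)
b = 3481 (b = (-62 + 3)**2 = (-59)**2 = 3481)
b/41367 + m/(-27897) = 3481/41367 - 20392/(-27897) = 3481*(1/41367) - 20392*(-1/27897) = 3481/41367 + 20392/27897 = 104518369/128223911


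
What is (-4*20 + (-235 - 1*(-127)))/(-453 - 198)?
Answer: 188/651 ≈ 0.28879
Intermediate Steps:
(-4*20 + (-235 - 1*(-127)))/(-453 - 198) = (-80 + (-235 + 127))/(-651) = (-80 - 108)*(-1/651) = -188*(-1/651) = 188/651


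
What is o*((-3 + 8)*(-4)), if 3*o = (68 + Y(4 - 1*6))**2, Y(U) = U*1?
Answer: -29040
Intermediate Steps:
Y(U) = U
o = 1452 (o = (68 + (4 - 1*6))**2/3 = (68 + (4 - 6))**2/3 = (68 - 2)**2/3 = (1/3)*66**2 = (1/3)*4356 = 1452)
o*((-3 + 8)*(-4)) = 1452*((-3 + 8)*(-4)) = 1452*(5*(-4)) = 1452*(-20) = -29040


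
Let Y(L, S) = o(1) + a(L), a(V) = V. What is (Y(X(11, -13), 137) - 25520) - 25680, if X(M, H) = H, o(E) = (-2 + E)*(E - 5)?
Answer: -51209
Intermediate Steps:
o(E) = (-5 + E)*(-2 + E) (o(E) = (-2 + E)*(-5 + E) = (-5 + E)*(-2 + E))
Y(L, S) = 4 + L (Y(L, S) = (10 + 1**2 - 7*1) + L = (10 + 1 - 7) + L = 4 + L)
(Y(X(11, -13), 137) - 25520) - 25680 = ((4 - 13) - 25520) - 25680 = (-9 - 25520) - 25680 = -25529 - 25680 = -51209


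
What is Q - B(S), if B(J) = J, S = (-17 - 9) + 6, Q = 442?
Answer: 462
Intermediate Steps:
S = -20 (S = -26 + 6 = -20)
Q - B(S) = 442 - 1*(-20) = 442 + 20 = 462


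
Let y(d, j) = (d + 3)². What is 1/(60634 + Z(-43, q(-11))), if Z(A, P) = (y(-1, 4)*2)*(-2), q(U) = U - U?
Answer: 1/60618 ≈ 1.6497e-5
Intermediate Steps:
y(d, j) = (3 + d)²
q(U) = 0
Z(A, P) = -16 (Z(A, P) = ((3 - 1)²*2)*(-2) = (2²*2)*(-2) = (4*2)*(-2) = 8*(-2) = -16)
1/(60634 + Z(-43, q(-11))) = 1/(60634 - 16) = 1/60618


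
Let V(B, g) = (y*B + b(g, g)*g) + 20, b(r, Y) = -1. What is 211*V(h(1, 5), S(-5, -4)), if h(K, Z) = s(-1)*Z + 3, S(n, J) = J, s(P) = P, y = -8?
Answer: 8440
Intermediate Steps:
h(K, Z) = 3 - Z (h(K, Z) = -Z + 3 = 3 - Z)
V(B, g) = 20 - g - 8*B (V(B, g) = (-8*B - g) + 20 = (-g - 8*B) + 20 = 20 - g - 8*B)
211*V(h(1, 5), S(-5, -4)) = 211*(20 - 1*(-4) - 8*(3 - 1*5)) = 211*(20 + 4 - 8*(3 - 5)) = 211*(20 + 4 - 8*(-2)) = 211*(20 + 4 + 16) = 211*40 = 8440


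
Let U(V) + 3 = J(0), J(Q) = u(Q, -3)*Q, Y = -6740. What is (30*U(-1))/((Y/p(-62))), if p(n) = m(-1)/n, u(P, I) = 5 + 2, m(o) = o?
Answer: 9/41788 ≈ 0.00021537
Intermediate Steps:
u(P, I) = 7
J(Q) = 7*Q
U(V) = -3 (U(V) = -3 + 7*0 = -3 + 0 = -3)
p(n) = -1/n
(30*U(-1))/((Y/p(-62))) = (30*(-3))/((-6740/((-1/(-62))))) = -90/((-6740/((-1*(-1/62))))) = -90/((-6740/1/62)) = -90/((-6740*62)) = -90/(-417880) = -90*(-1/417880) = 9/41788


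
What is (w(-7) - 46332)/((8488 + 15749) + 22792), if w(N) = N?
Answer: -46339/47029 ≈ -0.98533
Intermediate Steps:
(w(-7) - 46332)/((8488 + 15749) + 22792) = (-7 - 46332)/((8488 + 15749) + 22792) = -46339/(24237 + 22792) = -46339/47029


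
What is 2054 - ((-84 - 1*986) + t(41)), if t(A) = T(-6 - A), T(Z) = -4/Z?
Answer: 146824/47 ≈ 3123.9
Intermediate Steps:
t(A) = -4/(-6 - A)
2054 - ((-84 - 1*986) + t(41)) = 2054 - ((-84 - 1*986) + 4/(6 + 41)) = 2054 - ((-84 - 986) + 4/47) = 2054 - (-1070 + 4*(1/47)) = 2054 - (-1070 + 4/47) = 2054 - 1*(-50286/47) = 2054 + 50286/47 = 146824/47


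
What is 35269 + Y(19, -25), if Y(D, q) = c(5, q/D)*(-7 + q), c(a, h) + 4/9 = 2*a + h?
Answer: 5985911/171 ≈ 35005.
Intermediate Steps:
c(a, h) = -4/9 + h + 2*a (c(a, h) = -4/9 + (2*a + h) = -4/9 + (h + 2*a) = -4/9 + h + 2*a)
Y(D, q) = (-7 + q)*(86/9 + q/D) (Y(D, q) = (-4/9 + q/D + 2*5)*(-7 + q) = (-4/9 + q/D + 10)*(-7 + q) = (86/9 + q/D)*(-7 + q) = (-7 + q)*(86/9 + q/D))
35269 + Y(19, -25) = 35269 + (⅑)*(-7 - 25)*(9*(-25) + 86*19)/19 = 35269 + (⅑)*(1/19)*(-32)*(-225 + 1634) = 35269 + (⅑)*(1/19)*(-32)*1409 = 35269 - 45088/171 = 5985911/171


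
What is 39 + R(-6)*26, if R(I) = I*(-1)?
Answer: 195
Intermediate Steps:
R(I) = -I
39 + R(-6)*26 = 39 - 1*(-6)*26 = 39 + 6*26 = 39 + 156 = 195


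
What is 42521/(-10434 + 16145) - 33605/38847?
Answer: 1459895132/221855217 ≈ 6.5804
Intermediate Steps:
42521/(-10434 + 16145) - 33605/38847 = 42521/5711 - 33605*1/38847 = 42521*(1/5711) - 33605/38847 = 42521/5711 - 33605/38847 = 1459895132/221855217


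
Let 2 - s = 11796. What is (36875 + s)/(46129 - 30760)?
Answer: 25081/15369 ≈ 1.6319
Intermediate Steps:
s = -11794 (s = 2 - 1*11796 = 2 - 11796 = -11794)
(36875 + s)/(46129 - 30760) = (36875 - 11794)/(46129 - 30760) = 25081/15369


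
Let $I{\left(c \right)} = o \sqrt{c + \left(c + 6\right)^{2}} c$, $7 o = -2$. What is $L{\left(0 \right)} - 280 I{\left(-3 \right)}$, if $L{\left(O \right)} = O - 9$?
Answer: $-9 - 240 \sqrt{6} \approx -596.88$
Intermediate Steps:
$o = - \frac{2}{7}$ ($o = \frac{1}{7} \left(-2\right) = - \frac{2}{7} \approx -0.28571$)
$L{\left(O \right)} = -9 + O$ ($L{\left(O \right)} = O - 9 = -9 + O$)
$I{\left(c \right)} = - \frac{2 c \sqrt{c + \left(6 + c\right)^{2}}}{7}$ ($I{\left(c \right)} = - \frac{2 \sqrt{c + \left(c + 6\right)^{2}}}{7} c = - \frac{2 \sqrt{c + \left(6 + c\right)^{2}}}{7} c = - \frac{2 c \sqrt{c + \left(6 + c\right)^{2}}}{7}$)
$L{\left(0 \right)} - 280 I{\left(-3 \right)} = \left(-9 + 0\right) - 280 \left(\left(- \frac{2}{7}\right) \left(-3\right) \sqrt{-3 + \left(6 - 3\right)^{2}}\right) = -9 - 280 \left(\left(- \frac{2}{7}\right) \left(-3\right) \sqrt{-3 + 3^{2}}\right) = -9 - 280 \left(\left(- \frac{2}{7}\right) \left(-3\right) \sqrt{-3 + 9}\right) = -9 - 280 \left(\left(- \frac{2}{7}\right) \left(-3\right) \sqrt{6}\right) = -9 - 280 \frac{6 \sqrt{6}}{7} = -9 - 240 \sqrt{6}$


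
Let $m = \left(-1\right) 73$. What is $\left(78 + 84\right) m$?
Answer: $-11826$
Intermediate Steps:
$m = -73$
$\left(78 + 84\right) m = \left(78 + 84\right) \left(-73\right) = 162 \left(-73\right) = -11826$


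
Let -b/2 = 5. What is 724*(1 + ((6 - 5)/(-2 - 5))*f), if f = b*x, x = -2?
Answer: -9412/7 ≈ -1344.6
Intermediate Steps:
b = -10 (b = -2*5 = -10)
f = 20 (f = -10*(-2) = 20)
724*(1 + ((6 - 5)/(-2 - 5))*f) = 724*(1 + ((6 - 5)/(-2 - 5))*20) = 724*(1 + (1/(-7))*20) = 724*(1 + (1*(-⅐))*20) = 724*(1 - ⅐*20) = 724*(1 - 20/7) = 724*(-13/7) = -9412/7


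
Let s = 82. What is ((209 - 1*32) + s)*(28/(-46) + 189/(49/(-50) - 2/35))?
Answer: -131790596/2783 ≈ -47356.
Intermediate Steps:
((209 - 1*32) + s)*(28/(-46) + 189/(49/(-50) - 2/35)) = ((209 - 1*32) + 82)*(28/(-46) + 189/(49/(-50) - 2/35)) = ((209 - 32) + 82)*(28*(-1/46) + 189/(49*(-1/50) - 2*1/35)) = (177 + 82)*(-14/23 + 189/(-49/50 - 2/35)) = 259*(-14/23 + 189/(-363/350)) = 259*(-14/23 + 189*(-350/363)) = 259*(-14/23 - 22050/121) = 259*(-508844/2783) = -131790596/2783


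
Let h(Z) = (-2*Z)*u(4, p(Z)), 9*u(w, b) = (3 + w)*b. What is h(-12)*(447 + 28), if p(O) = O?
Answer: -106400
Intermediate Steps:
u(w, b) = b*(3 + w)/9 (u(w, b) = ((3 + w)*b)/9 = (b*(3 + w))/9 = b*(3 + w)/9)
h(Z) = -14*Z**2/9 (h(Z) = (-2*Z)*(Z*(3 + 4)/9) = (-2*Z)*((1/9)*Z*7) = (-2*Z)*(7*Z/9) = -14*Z**2/9)
h(-12)*(447 + 28) = (-14/9*(-12)**2)*(447 + 28) = -14/9*144*475 = -224*475 = -106400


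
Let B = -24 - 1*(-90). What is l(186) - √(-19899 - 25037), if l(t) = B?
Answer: 66 - 2*I*√11234 ≈ 66.0 - 211.98*I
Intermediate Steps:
B = 66 (B = -24 + 90 = 66)
l(t) = 66
l(186) - √(-19899 - 25037) = 66 - √(-19899 - 25037) = 66 - √(-44936) = 66 - 2*I*√11234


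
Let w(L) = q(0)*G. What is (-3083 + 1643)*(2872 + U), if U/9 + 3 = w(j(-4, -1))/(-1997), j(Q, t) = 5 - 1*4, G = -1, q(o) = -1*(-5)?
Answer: -8181374400/1997 ≈ -4.0968e+6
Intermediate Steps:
q(o) = 5
j(Q, t) = 1 (j(Q, t) = 5 - 4 = 1)
w(L) = -5 (w(L) = 5*(-1) = -5)
U = -53874/1997 (U = -27 + 9*(-5/(-1997)) = -27 + 9*(-5*(-1/1997)) = -27 + 9*(5/1997) = -27 + 45/1997 = -53874/1997 ≈ -26.977)
(-3083 + 1643)*(2872 + U) = (-3083 + 1643)*(2872 - 53874/1997) = -1440*5681510/1997 = -8181374400/1997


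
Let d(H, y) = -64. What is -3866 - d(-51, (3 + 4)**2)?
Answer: -3802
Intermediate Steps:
-3866 - d(-51, (3 + 4)**2) = -3866 - 1*(-64) = -3866 + 64 = -3802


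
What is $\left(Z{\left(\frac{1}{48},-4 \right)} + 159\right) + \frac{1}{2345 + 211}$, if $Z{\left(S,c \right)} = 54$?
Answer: $\frac{544429}{2556} \approx 213.0$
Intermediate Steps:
$\left(Z{\left(\frac{1}{48},-4 \right)} + 159\right) + \frac{1}{2345 + 211} = \left(54 + 159\right) + \frac{1}{2345 + 211} = 213 + \frac{1}{2556} = \frac{544429}{2556}$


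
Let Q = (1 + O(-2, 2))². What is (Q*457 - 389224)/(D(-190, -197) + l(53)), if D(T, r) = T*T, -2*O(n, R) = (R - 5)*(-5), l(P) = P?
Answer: -164407/16068 ≈ -10.232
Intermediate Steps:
O(n, R) = -25/2 + 5*R/2 (O(n, R) = -(R - 5)*(-5)/2 = -(-5 + R)*(-5)/2 = -(25 - 5*R)/2 = -25/2 + 5*R/2)
D(T, r) = T²
Q = 169/4 (Q = (1 + (-25/2 + (5/2)*2))² = (1 + (-25/2 + 5))² = (1 - 15/2)² = (-13/2)² = 169/4 ≈ 42.250)
(Q*457 - 389224)/(D(-190, -197) + l(53)) = ((169/4)*457 - 389224)/((-190)² + 53) = (77233/4 - 389224)/(36100 + 53) = -1479663/4/36153 = -1479663/4*1/36153 = -164407/16068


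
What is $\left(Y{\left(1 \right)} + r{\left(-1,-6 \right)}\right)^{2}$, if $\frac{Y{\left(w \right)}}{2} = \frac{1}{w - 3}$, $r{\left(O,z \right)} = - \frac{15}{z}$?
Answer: $\frac{9}{4} \approx 2.25$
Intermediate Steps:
$Y{\left(w \right)} = \frac{2}{-3 + w}$ ($Y{\left(w \right)} = \frac{2}{w - 3} = \frac{2}{-3 + w}$)
$\left(Y{\left(1 \right)} + r{\left(-1,-6 \right)}\right)^{2} = \left(\frac{2}{-3 + 1} - \frac{15}{-6}\right)^{2} = \left(\frac{2}{-2} - - \frac{5}{2}\right)^{2} = \left(2 \left(- \frac{1}{2}\right) + \frac{5}{2}\right)^{2} = \left(-1 + \frac{5}{2}\right)^{2} = \left(\frac{3}{2}\right)^{2} = \frac{9}{4}$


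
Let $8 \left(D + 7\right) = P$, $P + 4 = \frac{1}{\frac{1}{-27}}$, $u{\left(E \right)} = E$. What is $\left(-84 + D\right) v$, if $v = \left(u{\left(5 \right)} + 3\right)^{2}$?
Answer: $-6072$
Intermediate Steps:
$P = -31$ ($P = -4 + \frac{1}{\frac{1}{-27}} = -4 + \frac{1}{- \frac{1}{27}} = -4 - 27 = -31$)
$D = - \frac{87}{8}$ ($D = -7 + \frac{1}{8} \left(-31\right) = -7 - \frac{31}{8} = - \frac{87}{8} \approx -10.875$)
$v = 64$ ($v = \left(5 + 3\right)^{2} = 8^{2} = 64$)
$\left(-84 + D\right) v = \left(-84 - \frac{87}{8}\right) 64 = \left(- \frac{759}{8}\right) 64 = -6072$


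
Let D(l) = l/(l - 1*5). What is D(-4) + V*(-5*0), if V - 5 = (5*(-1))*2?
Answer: 4/9 ≈ 0.44444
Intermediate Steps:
V = -5 (V = 5 + (5*(-1))*2 = 5 - 5*2 = 5 - 10 = -5)
D(l) = l/(-5 + l) (D(l) = l/(l - 5) = l/(-5 + l))
D(-4) + V*(-5*0) = -4/(-5 - 4) - (-25)*0 = -4/(-9) - 5*0 = -4*(-1/9) + 0 = 4/9 + 0 = 4/9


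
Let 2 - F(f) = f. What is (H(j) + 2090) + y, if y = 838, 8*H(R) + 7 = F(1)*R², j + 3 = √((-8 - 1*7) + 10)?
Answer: 23421/8 - 3*I*√5/4 ≈ 2927.6 - 1.6771*I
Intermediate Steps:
F(f) = 2 - f
j = -3 + I*√5 (j = -3 + √((-8 - 1*7) + 10) = -3 + √((-8 - 7) + 10) = -3 + √(-15 + 10) = -3 + √(-5) = -3 + I*√5 ≈ -3.0 + 2.2361*I)
H(R) = -7/8 + R²/8 (H(R) = -7/8 + ((2 - 1*1)*R²)/8 = -7/8 + ((2 - 1)*R²)/8 = -7/8 + (1*R²)/8 = -7/8 + R²/8)
(H(j) + 2090) + y = ((-7/8 + (-3 + I*√5)²/8) + 2090) + 838 = (16713/8 + (-3 + I*√5)²/8) + 838 = 23417/8 + (-3 + I*√5)²/8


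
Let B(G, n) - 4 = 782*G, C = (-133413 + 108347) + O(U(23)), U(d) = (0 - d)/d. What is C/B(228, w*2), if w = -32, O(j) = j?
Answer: -25067/178300 ≈ -0.14059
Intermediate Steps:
U(d) = -1 (U(d) = (-d)/d = -1)
C = -25067 (C = (-133413 + 108347) - 1 = -25066 - 1 = -25067)
B(G, n) = 4 + 782*G
C/B(228, w*2) = -25067/(4 + 782*228) = -25067/(4 + 178296) = -25067/178300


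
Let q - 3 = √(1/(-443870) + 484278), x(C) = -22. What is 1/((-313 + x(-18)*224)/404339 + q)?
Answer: -9424536163748160/1527938806161416828653 + 163490026921*√95412730939534330/35142592541712587059019 ≈ 0.0014308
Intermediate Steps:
q = 3 + √95412730939534330/443870 (q = 3 + √(1/(-443870) + 484278) = 3 + √(-1/443870 + 484278) = 3 + √(214956475859/443870) = 3 + √95412730939534330/443870 ≈ 698.90)
1/((-313 + x(-18)*224)/404339 + q) = 1/((-313 - 22*224)/404339 + (3 + √95412730939534330/443870)) = 1/((-313 - 4928)*(1/404339) + (3 + √95412730939534330/443870)) = 1/(-5241*1/404339 + (3 + √95412730939534330/443870)) = 1/(-5241/404339 + (3 + √95412730939534330/443870)) = 1/(1207776/404339 + √95412730939534330/443870)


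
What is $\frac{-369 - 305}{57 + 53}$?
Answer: $- \frac{337}{55} \approx -6.1273$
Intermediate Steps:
$\frac{-369 - 305}{57 + 53} = - \frac{674}{110} = \left(-674\right) \frac{1}{110} = - \frac{337}{55}$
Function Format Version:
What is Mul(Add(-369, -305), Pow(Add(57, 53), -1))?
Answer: Rational(-337, 55) ≈ -6.1273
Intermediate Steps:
Mul(Add(-369, -305), Pow(Add(57, 53), -1)) = Mul(-674, Pow(110, -1)) = Mul(-674, Rational(1, 110)) = Rational(-337, 55)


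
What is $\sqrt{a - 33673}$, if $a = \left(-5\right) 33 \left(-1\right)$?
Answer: $2 i \sqrt{8377} \approx 183.05 i$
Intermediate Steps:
$a = 165$ ($a = \left(-165\right) \left(-1\right) = 165$)
$\sqrt{a - 33673} = \sqrt{165 - 33673} = \sqrt{-33508} = 2 i \sqrt{8377}$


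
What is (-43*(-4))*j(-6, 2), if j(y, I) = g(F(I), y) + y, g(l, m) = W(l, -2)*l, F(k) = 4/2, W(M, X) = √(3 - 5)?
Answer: -1032 + 344*I*√2 ≈ -1032.0 + 486.49*I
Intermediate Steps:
W(M, X) = I*√2 (W(M, X) = √(-2) = I*√2)
F(k) = 2 (F(k) = 4*(½) = 2)
g(l, m) = I*l*√2 (g(l, m) = (I*√2)*l = I*l*√2)
j(y, I) = y + 2*I*√2 (j(y, I) = I*2*√2 + y = 2*I*√2 + y = y + 2*I*√2)
(-43*(-4))*j(-6, 2) = (-43*(-4))*(-6 + 2*I*√2) = 172*(-6 + 2*I*√2) = -1032 + 344*I*√2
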